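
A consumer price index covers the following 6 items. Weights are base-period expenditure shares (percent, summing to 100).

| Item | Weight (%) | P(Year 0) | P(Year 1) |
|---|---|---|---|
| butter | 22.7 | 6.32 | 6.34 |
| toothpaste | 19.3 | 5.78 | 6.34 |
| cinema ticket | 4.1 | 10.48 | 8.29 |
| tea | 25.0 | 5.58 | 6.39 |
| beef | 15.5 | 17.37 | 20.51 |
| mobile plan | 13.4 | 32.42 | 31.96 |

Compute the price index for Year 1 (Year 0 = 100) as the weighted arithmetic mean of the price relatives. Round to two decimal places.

butter: 22.7 × (6.34/6.32) = 22.7 × 1.003165 = 22.7718
toothpaste: 19.3 × (6.34/5.78) = 19.3 × 1.096886 = 21.1699
cinema ticket: 4.1 × (8.29/10.48) = 4.1 × 0.791031 = 3.2432
tea: 25.0 × (6.39/5.58) = 25.0 × 1.145161 = 28.6290
beef: 15.5 × (20.51/17.37) = 15.5 × 1.180771 = 18.3020
mobile plan: 13.4 × (31.96/32.42) = 13.4 × 0.985811 = 13.2099
Index = Σ wᵢ·(p₁ᵢ/p₀ᵢ) = 22.7718 + 21.1699 + 3.2432 + 28.6290 + 18.3020 + 13.2099 = 107.3258

107.33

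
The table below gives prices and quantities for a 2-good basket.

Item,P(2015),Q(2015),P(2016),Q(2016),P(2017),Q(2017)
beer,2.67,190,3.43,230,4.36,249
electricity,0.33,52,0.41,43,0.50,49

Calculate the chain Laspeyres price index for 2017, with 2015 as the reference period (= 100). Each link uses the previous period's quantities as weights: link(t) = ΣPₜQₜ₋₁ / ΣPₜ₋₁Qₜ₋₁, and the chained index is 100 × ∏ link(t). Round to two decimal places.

Link 2015→2016:
ΣP(2016)Q(2015) = 3.43×190 + 0.41×52 = 651.7 + 21.32 = 673.02
ΣP(2015)Q(2015) = 2.67×190 + 0.33×52 = 507.3 + 17.16 = 524.46
link = 673.02/524.46 = 1.283263
Link 2016→2017:
ΣP(2017)Q(2016) = 4.36×230 + 0.50×43 = 1002.8 + 21.5 = 1024.3
ΣP(2016)Q(2016) = 3.43×230 + 0.41×43 = 788.9 + 17.63 = 806.53
link = 1024.3/806.53 = 1.270009
Chained index = 100 × 1.283263 × 1.270009 = 162.9755

162.98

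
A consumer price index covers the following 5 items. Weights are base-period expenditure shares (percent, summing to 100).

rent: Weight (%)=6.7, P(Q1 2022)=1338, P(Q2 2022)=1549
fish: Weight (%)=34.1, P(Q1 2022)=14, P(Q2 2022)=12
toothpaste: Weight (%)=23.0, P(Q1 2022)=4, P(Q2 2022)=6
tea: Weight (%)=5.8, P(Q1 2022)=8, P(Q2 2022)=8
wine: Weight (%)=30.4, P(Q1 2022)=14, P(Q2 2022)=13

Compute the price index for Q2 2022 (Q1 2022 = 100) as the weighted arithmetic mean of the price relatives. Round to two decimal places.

rent: 6.7 × (1549/1338) = 6.7 × 1.157698 = 7.7566
fish: 34.1 × (12/14) = 34.1 × 0.857143 = 29.2286
toothpaste: 23.0 × (6/4) = 23.0 × 1.500000 = 34.5000
tea: 5.8 × (8/8) = 5.8 × 1.000000 = 5.8000
wine: 30.4 × (13/14) = 30.4 × 0.928571 = 28.2286
Index = Σ wᵢ·(p₁ᵢ/p₀ᵢ) = 7.7566 + 29.2286 + 34.5000 + 5.8000 + 28.2286 = 105.5137

105.51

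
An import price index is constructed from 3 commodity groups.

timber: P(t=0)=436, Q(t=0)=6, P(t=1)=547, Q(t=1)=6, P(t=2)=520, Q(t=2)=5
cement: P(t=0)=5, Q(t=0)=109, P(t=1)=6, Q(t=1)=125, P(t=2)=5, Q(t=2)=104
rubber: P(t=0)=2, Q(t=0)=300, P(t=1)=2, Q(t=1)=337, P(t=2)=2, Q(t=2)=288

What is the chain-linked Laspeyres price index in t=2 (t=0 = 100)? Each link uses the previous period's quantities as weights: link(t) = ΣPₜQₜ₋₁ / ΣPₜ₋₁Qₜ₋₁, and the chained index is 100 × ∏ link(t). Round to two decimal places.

113.25

Link t=0→t=1:
ΣP(t=1)Q(t=0) = 547×6 + 6×109 + 2×300 = 3282 + 654 + 600 = 4536
ΣP(t=0)Q(t=0) = 436×6 + 5×109 + 2×300 = 2616 + 545 + 600 = 3761
link = 4536/3761 = 1.206062
Link t=1→t=2:
ΣP(t=2)Q(t=1) = 520×6 + 5×125 + 2×337 = 3120 + 625 + 674 = 4419
ΣP(t=1)Q(t=1) = 547×6 + 6×125 + 2×337 = 3282 + 750 + 674 = 4706
link = 4419/4706 = 0.939014
Chained index = 100 × 1.206062 × 0.939014 = 113.2509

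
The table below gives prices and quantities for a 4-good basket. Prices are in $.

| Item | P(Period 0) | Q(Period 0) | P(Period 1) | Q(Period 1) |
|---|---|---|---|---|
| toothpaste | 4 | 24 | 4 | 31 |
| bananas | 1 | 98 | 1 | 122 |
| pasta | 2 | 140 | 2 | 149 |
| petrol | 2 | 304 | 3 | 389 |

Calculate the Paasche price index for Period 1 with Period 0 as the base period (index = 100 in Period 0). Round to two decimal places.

129.43

Paasche price index uses current-period quantities as weights.
ΣP(Period 1)·Q(Period 1) = 4×31 + 1×122 + 2×149 + 3×389 = 124 + 122 + 298 + 1167 = 1711
ΣP(Period 0)·Q(Period 1) = 4×31 + 1×122 + 2×149 + 2×389 = 124 + 122 + 298 + 778 = 1322
Index = 1711 / 1322 × 100 = 129.4251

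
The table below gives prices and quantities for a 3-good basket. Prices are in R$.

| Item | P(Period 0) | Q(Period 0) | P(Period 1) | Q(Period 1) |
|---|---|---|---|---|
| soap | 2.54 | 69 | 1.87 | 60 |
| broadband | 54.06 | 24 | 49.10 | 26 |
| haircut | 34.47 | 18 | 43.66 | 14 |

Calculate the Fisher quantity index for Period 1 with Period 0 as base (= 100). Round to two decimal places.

96.51

Laspeyres component (base-period weights):
ΣP(Period 0)Q(Period 1) = 2.54×60 + 54.06×26 + 34.47×14 = 152.4 + 1405.56 + 482.58 = 2040.54
ΣP(Period 0)Q(Period 0) = 2.54×69 + 54.06×24 + 34.47×18 = 175.26 + 1297.44 + 620.46 = 2093.16
L = 2040.54 / 2093.16 × 100 = 97.4861
Paasche component (current-period weights):
ΣP(Period 1)Q(Period 1) = 1.87×60 + 49.10×26 + 43.66×14 = 112.2 + 1276.6 + 611.24 = 2000.04
ΣP(Period 1)Q(Period 0) = 1.87×69 + 49.10×24 + 43.66×18 = 129.03 + 1178.4 + 785.88 = 2093.31
P = 2000.04 / 2093.31 × 100 = 95.5444
Fisher = √(L × P) = √(97.4861 × 95.5444) = 96.5104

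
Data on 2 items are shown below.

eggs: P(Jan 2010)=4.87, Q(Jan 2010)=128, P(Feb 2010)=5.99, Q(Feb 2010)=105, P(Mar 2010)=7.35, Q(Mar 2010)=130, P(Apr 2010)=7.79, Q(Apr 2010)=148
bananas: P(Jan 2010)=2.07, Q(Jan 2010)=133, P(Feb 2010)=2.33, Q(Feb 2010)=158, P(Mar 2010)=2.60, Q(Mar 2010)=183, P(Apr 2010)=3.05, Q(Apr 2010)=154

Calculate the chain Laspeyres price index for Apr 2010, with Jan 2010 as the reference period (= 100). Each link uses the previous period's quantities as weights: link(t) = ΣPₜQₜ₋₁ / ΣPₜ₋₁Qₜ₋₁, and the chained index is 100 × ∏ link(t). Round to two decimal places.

Link Jan 2010→Feb 2010:
ΣP(Feb 2010)Q(Jan 2010) = 5.99×128 + 2.33×133 = 766.72 + 309.89 = 1076.61
ΣP(Jan 2010)Q(Jan 2010) = 4.87×128 + 2.07×133 = 623.36 + 275.31 = 898.67
link = 1076.61/898.67 = 1.198004
Link Feb 2010→Mar 2010:
ΣP(Mar 2010)Q(Feb 2010) = 7.35×105 + 2.60×158 = 771.75 + 410.8 = 1182.55
ΣP(Feb 2010)Q(Feb 2010) = 5.99×105 + 2.33×158 = 628.95 + 368.14 = 997.09
link = 1182.55/997.09 = 1.186001
Link Mar 2010→Apr 2010:
ΣP(Apr 2010)Q(Mar 2010) = 7.79×130 + 3.05×183 = 1012.7 + 558.15 = 1570.85
ΣP(Mar 2010)Q(Mar 2010) = 7.35×130 + 2.60×183 = 955.5 + 475.8 = 1431.3
link = 1570.85/1431.3 = 1.097499
Chained index = 100 × 1.198004 × 1.186001 × 1.097499 = 155.9363

155.94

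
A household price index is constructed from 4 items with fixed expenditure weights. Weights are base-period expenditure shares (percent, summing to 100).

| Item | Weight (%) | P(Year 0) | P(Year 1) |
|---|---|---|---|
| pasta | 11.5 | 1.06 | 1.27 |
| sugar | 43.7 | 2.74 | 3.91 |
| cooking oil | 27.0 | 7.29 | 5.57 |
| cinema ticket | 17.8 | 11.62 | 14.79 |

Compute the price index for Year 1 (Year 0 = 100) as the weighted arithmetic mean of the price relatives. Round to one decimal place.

pasta: 11.5 × (1.27/1.06) = 11.5 × 1.198113 = 13.7783
sugar: 43.7 × (3.91/2.74) = 43.7 × 1.427007 = 62.3602
cooking oil: 27.0 × (5.57/7.29) = 27.0 × 0.764060 = 20.6296
cinema ticket: 17.8 × (14.79/11.62) = 17.8 × 1.272806 = 22.6559
Index = Σ wᵢ·(p₁ᵢ/p₀ᵢ) = 13.7783 + 62.3602 + 20.6296 + 22.6559 = 119.4241

119.4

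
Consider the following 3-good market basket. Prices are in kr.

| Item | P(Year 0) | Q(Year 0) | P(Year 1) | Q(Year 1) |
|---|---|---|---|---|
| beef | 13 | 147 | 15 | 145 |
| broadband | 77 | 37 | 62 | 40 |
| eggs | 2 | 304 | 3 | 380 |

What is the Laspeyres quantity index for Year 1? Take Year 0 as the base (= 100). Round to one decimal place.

106.7

Laspeyres quantity index uses base-period prices as weights.
ΣP(Year 0)·Q(Year 1) = 13×145 + 77×40 + 2×380 = 1885 + 3080 + 760 = 5725
ΣP(Year 0)·Q(Year 0) = 13×147 + 77×37 + 2×304 = 1911 + 2849 + 608 = 5368
Index = 5725 / 5368 × 100 = 106.6505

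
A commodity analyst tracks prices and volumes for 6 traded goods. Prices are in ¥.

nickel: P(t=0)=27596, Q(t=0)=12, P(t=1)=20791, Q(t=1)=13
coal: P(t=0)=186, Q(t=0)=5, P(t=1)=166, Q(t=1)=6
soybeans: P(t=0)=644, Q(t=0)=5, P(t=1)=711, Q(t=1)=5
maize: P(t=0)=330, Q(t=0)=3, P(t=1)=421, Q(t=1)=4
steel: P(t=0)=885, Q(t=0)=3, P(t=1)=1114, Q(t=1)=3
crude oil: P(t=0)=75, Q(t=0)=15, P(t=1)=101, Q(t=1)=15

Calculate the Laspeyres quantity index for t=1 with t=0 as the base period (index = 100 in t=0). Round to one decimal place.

Laspeyres quantity index uses base-period prices as weights.
ΣP(t=0)·Q(t=1) = 27596×13 + 186×6 + 644×5 + 330×4 + 885×3 + 75×15 = 358748 + 1116 + 3220 + 1320 + 2655 + 1125 = 368184
ΣP(t=0)·Q(t=0) = 27596×12 + 186×5 + 644×5 + 330×3 + 885×3 + 75×15 = 331152 + 930 + 3220 + 990 + 2655 + 1125 = 340072
Index = 368184 / 340072 × 100 = 108.2665

108.3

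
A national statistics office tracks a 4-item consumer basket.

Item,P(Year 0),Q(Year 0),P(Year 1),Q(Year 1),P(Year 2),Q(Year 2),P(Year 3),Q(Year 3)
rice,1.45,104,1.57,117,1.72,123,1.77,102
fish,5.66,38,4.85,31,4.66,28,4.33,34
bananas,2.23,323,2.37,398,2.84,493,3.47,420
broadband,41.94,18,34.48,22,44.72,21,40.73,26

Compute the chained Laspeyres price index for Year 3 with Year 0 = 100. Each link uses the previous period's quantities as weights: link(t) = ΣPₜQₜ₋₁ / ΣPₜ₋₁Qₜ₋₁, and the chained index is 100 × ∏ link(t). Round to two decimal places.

Link Year 0→Year 1:
ΣP(Year 1)Q(Year 0) = 1.57×104 + 4.85×38 + 2.37×323 + 34.48×18 = 163.28 + 184.3 + 765.51 + 620.64 = 1733.73
ΣP(Year 0)Q(Year 0) = 1.45×104 + 5.66×38 + 2.23×323 + 41.94×18 = 150.8 + 215.08 + 720.29 + 754.92 = 1841.09
link = 1733.73/1841.09 = 0.941687
Link Year 1→Year 2:
ΣP(Year 2)Q(Year 1) = 1.72×117 + 4.66×31 + 2.84×398 + 44.72×22 = 201.24 + 144.46 + 1130.32 + 983.84 = 2459.86
ΣP(Year 1)Q(Year 1) = 1.57×117 + 4.85×31 + 2.37×398 + 34.48×22 = 183.69 + 150.35 + 943.26 + 758.56 = 2035.86
link = 2459.86/2035.86 = 1.208266
Link Year 2→Year 3:
ΣP(Year 3)Q(Year 2) = 1.77×123 + 4.33×28 + 3.47×493 + 40.73×21 = 217.71 + 121.24 + 1710.71 + 855.33 = 2904.99
ΣP(Year 2)Q(Year 2) = 1.72×123 + 4.66×28 + 2.84×493 + 44.72×21 = 211.56 + 130.48 + 1400.12 + 939.12 = 2681.28
link = 2904.99/2681.28 = 1.083434
Chained index = 100 × 0.941687 × 1.208266 × 1.083434 = 123.2740

123.27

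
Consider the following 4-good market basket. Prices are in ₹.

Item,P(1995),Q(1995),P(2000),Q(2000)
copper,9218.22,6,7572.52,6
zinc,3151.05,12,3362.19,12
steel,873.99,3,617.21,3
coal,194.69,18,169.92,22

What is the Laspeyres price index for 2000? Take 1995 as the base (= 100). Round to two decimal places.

91.38

Laspeyres price index uses base-period quantities as weights.
ΣP(2000)·Q(1995) = 7572.52×6 + 3362.19×12 + 617.21×3 + 169.92×18 = 45435.12 + 40346.28 + 1851.63 + 3058.56 = 90691.59
ΣP(1995)·Q(1995) = 9218.22×6 + 3151.05×12 + 873.99×3 + 194.69×18 = 55309.32 + 37812.6 + 2621.97 + 3504.42 = 99248.31
Index = 90691.59 / 99248.31 × 100 = 91.3785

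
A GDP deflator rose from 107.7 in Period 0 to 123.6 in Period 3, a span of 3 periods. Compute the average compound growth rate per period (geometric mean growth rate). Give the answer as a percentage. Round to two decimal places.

4.70%

Growth factor = (123.6/107.7)^(1/3) = (1.147632)^(1/3) = 1.046970
Growth rate = 1.046970 − 1 = 0.046970 = 4.6970%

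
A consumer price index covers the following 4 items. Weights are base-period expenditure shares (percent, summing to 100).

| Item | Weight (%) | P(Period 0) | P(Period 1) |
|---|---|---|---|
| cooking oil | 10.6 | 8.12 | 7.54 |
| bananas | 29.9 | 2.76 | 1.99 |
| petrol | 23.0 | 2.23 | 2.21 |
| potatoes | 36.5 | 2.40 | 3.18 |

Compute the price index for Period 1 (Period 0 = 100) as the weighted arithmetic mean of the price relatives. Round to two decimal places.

cooking oil: 10.6 × (7.54/8.12) = 10.6 × 0.928571 = 9.8429
bananas: 29.9 × (1.99/2.76) = 29.9 × 0.721014 = 21.5583
petrol: 23.0 × (2.21/2.23) = 23.0 × 0.991031 = 22.7937
potatoes: 36.5 × (3.18/2.40) = 36.5 × 1.325000 = 48.3625
Index = Σ wᵢ·(p₁ᵢ/p₀ᵢ) = 9.8429 + 21.5583 + 22.7937 + 48.3625 = 102.5574

102.56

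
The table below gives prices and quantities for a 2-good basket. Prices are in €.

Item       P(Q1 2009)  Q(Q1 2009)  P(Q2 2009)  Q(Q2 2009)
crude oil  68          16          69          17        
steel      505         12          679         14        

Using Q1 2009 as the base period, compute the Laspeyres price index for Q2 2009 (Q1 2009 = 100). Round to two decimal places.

Laspeyres price index uses base-period quantities as weights.
ΣP(Q2 2009)·Q(Q1 2009) = 69×16 + 679×12 = 1104 + 8148 = 9252
ΣP(Q1 2009)·Q(Q1 2009) = 68×16 + 505×12 = 1088 + 6060 = 7148
Index = 9252 / 7148 × 100 = 129.4348

129.43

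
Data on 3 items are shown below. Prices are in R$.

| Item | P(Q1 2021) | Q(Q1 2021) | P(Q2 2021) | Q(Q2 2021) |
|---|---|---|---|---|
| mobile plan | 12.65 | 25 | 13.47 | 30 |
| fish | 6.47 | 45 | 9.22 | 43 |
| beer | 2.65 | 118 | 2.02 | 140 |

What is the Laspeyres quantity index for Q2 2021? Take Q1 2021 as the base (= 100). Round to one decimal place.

Laspeyres quantity index uses base-period prices as weights.
ΣP(Q1 2021)·Q(Q2 2021) = 12.65×30 + 6.47×43 + 2.65×140 = 379.5 + 278.21 + 371 = 1028.71
ΣP(Q1 2021)·Q(Q1 2021) = 12.65×25 + 6.47×45 + 2.65×118 = 316.25 + 291.15 + 312.7 = 920.1
Index = 1028.71 / 920.1 × 100 = 111.8042

111.8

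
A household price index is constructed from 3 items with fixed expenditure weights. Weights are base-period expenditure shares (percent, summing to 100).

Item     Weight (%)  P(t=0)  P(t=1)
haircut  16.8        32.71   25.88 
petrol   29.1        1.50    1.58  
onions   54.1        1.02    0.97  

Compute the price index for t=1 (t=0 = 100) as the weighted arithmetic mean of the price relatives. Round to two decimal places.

95.39

haircut: 16.8 × (25.88/32.71) = 16.8 × 0.791195 = 13.2921
petrol: 29.1 × (1.58/1.50) = 29.1 × 1.053333 = 30.6520
onions: 54.1 × (0.97/1.02) = 54.1 × 0.950980 = 51.4480
Index = Σ wᵢ·(p₁ᵢ/p₀ᵢ) = 13.2921 + 30.6520 + 51.4480 = 95.3921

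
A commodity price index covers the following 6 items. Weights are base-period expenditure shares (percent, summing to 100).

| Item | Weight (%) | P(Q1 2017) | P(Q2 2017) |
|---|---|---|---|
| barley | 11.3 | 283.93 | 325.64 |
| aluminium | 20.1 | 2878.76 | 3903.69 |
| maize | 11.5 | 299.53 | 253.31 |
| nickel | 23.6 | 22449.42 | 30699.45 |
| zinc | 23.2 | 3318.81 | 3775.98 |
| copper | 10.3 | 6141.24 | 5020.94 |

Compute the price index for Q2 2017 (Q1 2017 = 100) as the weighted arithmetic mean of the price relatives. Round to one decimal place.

barley: 11.3 × (325.64/283.93) = 11.3 × 1.146902 = 12.9600
aluminium: 20.1 × (3903.69/2878.76) = 20.1 × 1.356032 = 27.2562
maize: 11.5 × (253.31/299.53) = 11.5 × 0.845692 = 9.7255
nickel: 23.6 × (30699.45/22449.42) = 23.6 × 1.367494 = 32.2729
zinc: 23.2 × (3775.98/3318.81) = 23.2 × 1.137751 = 26.3958
copper: 10.3 × (5020.94/6141.24) = 10.3 × 0.817578 = 8.4210
Index = Σ wᵢ·(p₁ᵢ/p₀ᵢ) = 12.9600 + 27.2562 + 9.7255 + 32.2729 + 26.3958 + 8.4210 = 117.0314

117.0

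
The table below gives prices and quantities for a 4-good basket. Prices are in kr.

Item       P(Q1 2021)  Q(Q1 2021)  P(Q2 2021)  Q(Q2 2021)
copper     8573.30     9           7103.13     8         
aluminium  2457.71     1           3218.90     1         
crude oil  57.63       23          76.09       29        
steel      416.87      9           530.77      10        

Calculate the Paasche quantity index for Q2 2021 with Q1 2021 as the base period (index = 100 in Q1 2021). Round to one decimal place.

Paasche quantity index uses current-period prices as weights.
ΣP(Q2 2021)·Q(Q2 2021) = 7103.13×8 + 3218.90×1 + 76.09×29 + 530.77×10 = 56825.04 + 3218.9 + 2206.61 + 5307.7 = 67558.25
ΣP(Q2 2021)·Q(Q1 2021) = 7103.13×9 + 3218.90×1 + 76.09×23 + 530.77×9 = 63928.17 + 3218.9 + 1750.07 + 4776.93 = 73674.07
Index = 67558.25 / 73674.07 × 100 = 91.6988

91.7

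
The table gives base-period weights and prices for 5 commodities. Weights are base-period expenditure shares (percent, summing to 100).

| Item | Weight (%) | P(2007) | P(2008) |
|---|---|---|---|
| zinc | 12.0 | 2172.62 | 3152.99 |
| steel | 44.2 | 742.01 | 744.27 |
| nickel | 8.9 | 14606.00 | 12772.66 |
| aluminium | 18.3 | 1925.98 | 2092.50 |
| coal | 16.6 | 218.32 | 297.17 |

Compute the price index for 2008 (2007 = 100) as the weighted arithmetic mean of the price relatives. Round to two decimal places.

112.01

zinc: 12.0 × (3152.99/2172.62) = 12.0 × 1.451239 = 17.4149
steel: 44.2 × (744.27/742.01) = 44.2 × 1.003046 = 44.3346
nickel: 8.9 × (12772.66/14606.00) = 8.9 × 0.874480 = 7.7829
aluminium: 18.3 × (2092.50/1925.98) = 18.3 × 1.086460 = 19.8822
coal: 16.6 × (297.17/218.32) = 16.6 × 1.361167 = 22.5954
Index = Σ wᵢ·(p₁ᵢ/p₀ᵢ) = 17.4149 + 44.3346 + 7.7829 + 19.8822 + 22.5954 = 112.0100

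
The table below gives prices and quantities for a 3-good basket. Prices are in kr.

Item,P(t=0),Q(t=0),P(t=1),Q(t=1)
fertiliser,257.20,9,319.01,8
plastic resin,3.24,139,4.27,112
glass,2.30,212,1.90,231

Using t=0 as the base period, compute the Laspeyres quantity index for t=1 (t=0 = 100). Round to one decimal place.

Laspeyres quantity index uses base-period prices as weights.
ΣP(t=0)·Q(t=1) = 257.20×8 + 3.24×112 + 2.30×231 = 2057.6 + 362.88 + 531.3 = 2951.78
ΣP(t=0)·Q(t=0) = 257.20×9 + 3.24×139 + 2.30×212 = 2314.8 + 450.36 + 487.6 = 3252.76
Index = 2951.78 / 3252.76 × 100 = 90.7469

90.7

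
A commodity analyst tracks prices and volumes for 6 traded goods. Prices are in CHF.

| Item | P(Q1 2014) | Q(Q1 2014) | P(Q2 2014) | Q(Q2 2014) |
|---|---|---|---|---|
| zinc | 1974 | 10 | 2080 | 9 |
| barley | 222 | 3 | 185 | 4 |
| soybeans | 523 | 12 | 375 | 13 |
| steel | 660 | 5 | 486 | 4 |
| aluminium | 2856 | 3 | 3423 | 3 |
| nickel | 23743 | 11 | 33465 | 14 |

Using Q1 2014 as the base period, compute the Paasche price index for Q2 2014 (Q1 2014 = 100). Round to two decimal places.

136.85

Paasche price index uses current-period quantities as weights.
ΣP(Q2 2014)·Q(Q2 2014) = 2080×9 + 185×4 + 375×13 + 486×4 + 3423×3 + 33465×14 = 18720 + 740 + 4875 + 1944 + 10269 + 468510 = 505058
ΣP(Q1 2014)·Q(Q2 2014) = 1974×9 + 222×4 + 523×13 + 660×4 + 2856×3 + 23743×14 = 17766 + 888 + 6799 + 2640 + 8568 + 332402 = 369063
Index = 505058 / 369063 × 100 = 136.8487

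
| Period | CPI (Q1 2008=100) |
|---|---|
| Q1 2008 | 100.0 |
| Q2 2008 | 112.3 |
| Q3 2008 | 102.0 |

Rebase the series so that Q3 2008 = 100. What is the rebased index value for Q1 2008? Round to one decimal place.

98.0

Rebased(Q1 2008) = 100.0 / 102.0 × 100 = 98.0392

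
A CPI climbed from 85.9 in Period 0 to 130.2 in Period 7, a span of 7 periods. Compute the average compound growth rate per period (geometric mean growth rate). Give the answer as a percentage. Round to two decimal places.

Growth factor = (130.2/85.9)^(1/7) = (1.515716)^(1/7) = 1.061213
Growth rate = 1.061213 − 1 = 0.061213 = 6.1213%

6.12%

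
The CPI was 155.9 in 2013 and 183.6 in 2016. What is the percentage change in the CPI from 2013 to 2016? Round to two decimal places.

Change = (183.6 − 155.9) / 155.9 × 100
       = 27.7 / 155.9 × 100 = 17.7678%

17.77%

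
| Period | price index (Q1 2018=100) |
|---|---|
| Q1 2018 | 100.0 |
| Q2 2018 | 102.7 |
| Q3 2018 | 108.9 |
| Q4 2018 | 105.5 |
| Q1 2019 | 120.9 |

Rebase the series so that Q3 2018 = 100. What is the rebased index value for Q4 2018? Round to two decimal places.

Rebased(Q4 2018) = 105.5 / 108.9 × 100 = 96.8779

96.88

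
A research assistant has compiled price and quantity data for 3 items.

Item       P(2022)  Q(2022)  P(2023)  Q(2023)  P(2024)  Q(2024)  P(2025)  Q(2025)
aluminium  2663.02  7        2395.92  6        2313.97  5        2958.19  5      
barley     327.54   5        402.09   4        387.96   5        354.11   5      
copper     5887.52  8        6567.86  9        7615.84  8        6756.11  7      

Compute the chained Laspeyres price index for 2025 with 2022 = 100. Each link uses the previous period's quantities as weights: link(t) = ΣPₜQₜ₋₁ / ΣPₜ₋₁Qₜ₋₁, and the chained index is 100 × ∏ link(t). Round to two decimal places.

Link 2022→2023:
ΣP(2023)Q(2022) = 2395.92×7 + 402.09×5 + 6567.86×8 = 16771.44 + 2010.45 + 52542.88 = 71324.77
ΣP(2022)Q(2022) = 2663.02×7 + 327.54×5 + 5887.52×8 = 18641.14 + 1637.7 + 47100.16 = 67379
link = 71324.77/67379 = 1.058561
Link 2023→2024:
ΣP(2024)Q(2023) = 2313.97×6 + 387.96×4 + 7615.84×9 = 13883.82 + 1551.84 + 68542.56 = 83978.22
ΣP(2023)Q(2023) = 2395.92×6 + 402.09×4 + 6567.86×9 = 14375.52 + 1608.36 + 59110.74 = 75094.62
link = 83978.22/75094.62 = 1.118299
Link 2024→2025:
ΣP(2025)Q(2024) = 2958.19×5 + 354.11×5 + 6756.11×8 = 14790.95 + 1770.55 + 54048.88 = 70610.38
ΣP(2024)Q(2024) = 2313.97×5 + 387.96×5 + 7615.84×8 = 11569.85 + 1939.8 + 60926.72 = 74436.37
link = 70610.38/74436.37 = 0.948601
Chained index = 100 × 1.058561 × 1.118299 × 0.948601 = 112.2941

112.29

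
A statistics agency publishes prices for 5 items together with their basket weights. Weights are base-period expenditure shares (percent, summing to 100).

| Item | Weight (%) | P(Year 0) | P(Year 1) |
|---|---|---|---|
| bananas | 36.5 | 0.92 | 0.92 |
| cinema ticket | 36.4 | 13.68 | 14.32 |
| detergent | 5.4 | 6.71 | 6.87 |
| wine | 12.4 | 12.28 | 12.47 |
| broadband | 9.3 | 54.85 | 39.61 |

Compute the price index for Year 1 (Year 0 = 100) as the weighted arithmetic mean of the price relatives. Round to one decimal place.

bananas: 36.5 × (0.92/0.92) = 36.5 × 1.000000 = 36.5000
cinema ticket: 36.4 × (14.32/13.68) = 36.4 × 1.046784 = 38.1029
detergent: 5.4 × (6.87/6.71) = 5.4 × 1.023845 = 5.5288
wine: 12.4 × (12.47/12.28) = 12.4 × 1.015472 = 12.5919
broadband: 9.3 × (39.61/54.85) = 9.3 × 0.722151 = 6.7160
Index = Σ wᵢ·(p₁ᵢ/p₀ᵢ) = 36.5000 + 38.1029 + 5.5288 + 12.5919 + 6.7160 = 99.4396

99.4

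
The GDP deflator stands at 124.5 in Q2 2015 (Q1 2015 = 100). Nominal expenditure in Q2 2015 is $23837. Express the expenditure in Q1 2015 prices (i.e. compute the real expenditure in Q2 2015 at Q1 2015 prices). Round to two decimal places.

19146.18

Real = Nominal ÷ (Index/100) = 23837 ÷ (124.5/100)
     = 23837 ÷ 1.245 = 19146.1847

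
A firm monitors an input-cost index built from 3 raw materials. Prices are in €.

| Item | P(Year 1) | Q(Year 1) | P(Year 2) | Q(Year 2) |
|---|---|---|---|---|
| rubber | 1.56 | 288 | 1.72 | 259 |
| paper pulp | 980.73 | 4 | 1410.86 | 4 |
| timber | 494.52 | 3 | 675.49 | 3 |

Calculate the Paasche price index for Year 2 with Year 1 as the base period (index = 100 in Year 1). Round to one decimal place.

Paasche price index uses current-period quantities as weights.
ΣP(Year 2)·Q(Year 2) = 1.72×259 + 1410.86×4 + 675.49×3 = 445.48 + 5643.44 + 2026.47 = 8115.39
ΣP(Year 1)·Q(Year 2) = 1.56×259 + 980.73×4 + 494.52×3 = 404.04 + 3922.92 + 1483.56 = 5810.52
Index = 8115.39 / 5810.52 × 100 = 139.6672

139.7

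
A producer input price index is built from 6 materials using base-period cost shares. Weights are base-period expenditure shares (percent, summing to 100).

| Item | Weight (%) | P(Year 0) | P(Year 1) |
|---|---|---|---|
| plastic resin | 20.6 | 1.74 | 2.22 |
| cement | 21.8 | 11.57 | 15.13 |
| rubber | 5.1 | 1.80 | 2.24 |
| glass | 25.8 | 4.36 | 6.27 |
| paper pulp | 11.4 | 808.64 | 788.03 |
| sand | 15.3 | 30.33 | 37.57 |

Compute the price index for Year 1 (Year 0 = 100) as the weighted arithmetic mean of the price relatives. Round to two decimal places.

128.30

plastic resin: 20.6 × (2.22/1.74) = 20.6 × 1.275862 = 26.2828
cement: 21.8 × (15.13/11.57) = 21.8 × 1.307692 = 28.5077
rubber: 5.1 × (2.24/1.80) = 5.1 × 1.244444 = 6.3467
glass: 25.8 × (6.27/4.36) = 25.8 × 1.438073 = 37.1023
paper pulp: 11.4 × (788.03/808.64) = 11.4 × 0.974513 = 11.1094
sand: 15.3 × (37.57/30.33) = 15.3 × 1.238708 = 18.9522
Index = Σ wᵢ·(p₁ᵢ/p₀ᵢ) = 26.2828 + 28.5077 + 6.3467 + 37.1023 + 11.1094 + 18.9522 = 128.3011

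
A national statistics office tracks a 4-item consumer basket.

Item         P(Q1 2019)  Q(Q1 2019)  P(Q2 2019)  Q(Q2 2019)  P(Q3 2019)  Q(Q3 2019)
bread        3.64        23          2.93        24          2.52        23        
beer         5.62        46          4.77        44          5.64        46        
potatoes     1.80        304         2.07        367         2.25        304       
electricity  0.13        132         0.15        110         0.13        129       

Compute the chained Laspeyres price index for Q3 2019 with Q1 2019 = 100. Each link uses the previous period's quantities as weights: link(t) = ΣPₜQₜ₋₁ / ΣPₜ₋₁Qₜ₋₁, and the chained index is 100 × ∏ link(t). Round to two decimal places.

Link Q1 2019→Q2 2019:
ΣP(Q2 2019)Q(Q1 2019) = 2.93×23 + 4.77×46 + 2.07×304 + 0.15×132 = 67.39 + 219.42 + 629.28 + 19.8 = 935.89
ΣP(Q1 2019)Q(Q1 2019) = 3.64×23 + 5.62×46 + 1.80×304 + 0.13×132 = 83.72 + 258.52 + 547.2 + 17.16 = 906.6
link = 935.89/906.6 = 1.032308
Link Q2 2019→Q3 2019:
ΣP(Q3 2019)Q(Q2 2019) = 2.52×24 + 5.64×44 + 2.25×367 + 0.13×110 = 60.48 + 248.16 + 825.75 + 14.3 = 1148.69
ΣP(Q2 2019)Q(Q2 2019) = 2.93×24 + 4.77×44 + 2.07×367 + 0.15×110 = 70.32 + 209.88 + 759.69 + 16.5 = 1056.39
link = 1148.69/1056.39 = 1.087373
Chained index = 100 × 1.032308 × 1.087373 = 112.2503

112.25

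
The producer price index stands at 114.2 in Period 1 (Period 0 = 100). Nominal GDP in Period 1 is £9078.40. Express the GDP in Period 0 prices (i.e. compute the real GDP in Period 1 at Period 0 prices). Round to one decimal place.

Real = Nominal ÷ (Index/100) = 9078.40 ÷ (114.2/100)
     = 9078.40 ÷ 1.142 = 7949.5622

7949.6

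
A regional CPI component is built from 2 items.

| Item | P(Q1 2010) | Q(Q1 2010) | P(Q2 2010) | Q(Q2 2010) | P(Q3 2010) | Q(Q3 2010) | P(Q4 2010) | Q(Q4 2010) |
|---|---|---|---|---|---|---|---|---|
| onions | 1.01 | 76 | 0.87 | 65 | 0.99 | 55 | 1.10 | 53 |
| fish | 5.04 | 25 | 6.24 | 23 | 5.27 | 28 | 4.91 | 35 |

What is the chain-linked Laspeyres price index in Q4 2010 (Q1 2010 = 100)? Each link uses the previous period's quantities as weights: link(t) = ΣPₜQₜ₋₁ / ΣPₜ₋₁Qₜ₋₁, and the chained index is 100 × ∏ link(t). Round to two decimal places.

Link Q1 2010→Q2 2010:
ΣP(Q2 2010)Q(Q1 2010) = 0.87×76 + 6.24×25 = 66.12 + 156 = 222.12
ΣP(Q1 2010)Q(Q1 2010) = 1.01×76 + 5.04×25 = 76.76 + 126 = 202.76
link = 222.12/202.76 = 1.095482
Link Q2 2010→Q3 2010:
ΣP(Q3 2010)Q(Q2 2010) = 0.99×65 + 5.27×23 = 64.35 + 121.21 = 185.56
ΣP(Q2 2010)Q(Q2 2010) = 0.87×65 + 6.24×23 = 56.55 + 143.52 = 200.07
link = 185.56/200.07 = 0.927475
Link Q3 2010→Q4 2010:
ΣP(Q4 2010)Q(Q3 2010) = 1.10×55 + 4.91×28 = 60.5 + 137.48 = 197.98
ΣP(Q3 2010)Q(Q3 2010) = 0.99×55 + 5.27×28 = 54.45 + 147.56 = 202.01
link = 197.98/202.01 = 0.980050
Chained index = 100 × 1.095482 × 0.927475 × 0.980050 = 99.5764

99.58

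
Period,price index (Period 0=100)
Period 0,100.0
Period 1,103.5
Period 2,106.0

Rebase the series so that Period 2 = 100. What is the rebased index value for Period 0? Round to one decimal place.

Rebased(Period 0) = 100.0 / 106.0 × 100 = 94.3396

94.3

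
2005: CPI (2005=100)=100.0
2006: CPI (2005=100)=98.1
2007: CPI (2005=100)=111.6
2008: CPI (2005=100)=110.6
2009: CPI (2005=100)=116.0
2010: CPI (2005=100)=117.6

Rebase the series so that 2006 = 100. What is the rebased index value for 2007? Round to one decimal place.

Rebased(2007) = 111.6 / 98.1 × 100 = 113.7615

113.8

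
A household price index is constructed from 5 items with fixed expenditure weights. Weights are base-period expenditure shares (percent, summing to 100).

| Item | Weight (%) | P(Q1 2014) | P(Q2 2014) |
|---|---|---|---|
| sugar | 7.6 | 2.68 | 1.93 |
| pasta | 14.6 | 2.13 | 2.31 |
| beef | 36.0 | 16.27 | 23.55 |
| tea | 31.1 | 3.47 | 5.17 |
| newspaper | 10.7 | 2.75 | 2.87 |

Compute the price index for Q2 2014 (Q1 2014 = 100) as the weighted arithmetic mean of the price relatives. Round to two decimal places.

130.92

sugar: 7.6 × (1.93/2.68) = 7.6 × 0.720149 = 5.4731
pasta: 14.6 × (2.31/2.13) = 14.6 × 1.084507 = 15.8338
beef: 36.0 × (23.55/16.27) = 36.0 × 1.447449 = 52.1082
tea: 31.1 × (5.17/3.47) = 31.1 × 1.489914 = 46.3363
newspaper: 10.7 × (2.87/2.75) = 10.7 × 1.043636 = 11.1669
Index = Σ wᵢ·(p₁ᵢ/p₀ᵢ) = 5.4731 + 15.8338 + 52.1082 + 46.3363 + 11.1669 = 130.9183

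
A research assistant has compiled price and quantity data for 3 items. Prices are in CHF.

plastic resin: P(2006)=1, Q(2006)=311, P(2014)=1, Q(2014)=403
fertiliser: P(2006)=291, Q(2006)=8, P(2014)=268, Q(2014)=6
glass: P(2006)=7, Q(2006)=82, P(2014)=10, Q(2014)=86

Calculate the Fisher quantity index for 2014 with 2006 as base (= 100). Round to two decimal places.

86.64

Laspeyres component (base-period weights):
ΣP(2006)Q(2014) = 1×403 + 291×6 + 7×86 = 403 + 1746 + 602 = 2751
ΣP(2006)Q(2006) = 1×311 + 291×8 + 7×82 = 311 + 2328 + 574 = 3213
L = 2751 / 3213 × 100 = 85.6209
Paasche component (current-period weights):
ΣP(2014)Q(2014) = 1×403 + 268×6 + 10×86 = 403 + 1608 + 860 = 2871
ΣP(2014)Q(2006) = 1×311 + 268×8 + 10×82 = 311 + 2144 + 820 = 3275
P = 2871 / 3275 × 100 = 87.6641
Fisher = √(L × P) = √(85.6209 × 87.6641) = 86.6365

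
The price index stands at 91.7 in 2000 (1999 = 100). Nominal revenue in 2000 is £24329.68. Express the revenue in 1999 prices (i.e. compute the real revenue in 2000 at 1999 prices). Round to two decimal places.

Real = Nominal ÷ (Index/100) = 24329.68 ÷ (91.7/100)
     = 24329.68 ÷ 0.917 = 26531.8212

26531.82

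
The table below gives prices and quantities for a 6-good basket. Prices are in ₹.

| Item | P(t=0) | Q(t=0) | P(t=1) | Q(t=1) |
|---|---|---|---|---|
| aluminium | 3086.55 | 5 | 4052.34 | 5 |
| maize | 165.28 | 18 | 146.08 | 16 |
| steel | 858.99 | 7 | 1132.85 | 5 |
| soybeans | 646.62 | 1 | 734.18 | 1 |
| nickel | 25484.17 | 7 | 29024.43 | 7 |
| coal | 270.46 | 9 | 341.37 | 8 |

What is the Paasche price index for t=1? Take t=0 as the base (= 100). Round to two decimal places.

Paasche price index uses current-period quantities as weights.
ΣP(t=1)·Q(t=1) = 4052.34×5 + 146.08×16 + 1132.85×5 + 734.18×1 + 29024.43×7 + 341.37×8 = 20261.7 + 2337.28 + 5664.25 + 734.18 + 203171.01 + 2730.96 = 234899.38
ΣP(t=0)·Q(t=1) = 3086.55×5 + 165.28×16 + 858.99×5 + 646.62×1 + 25484.17×7 + 270.46×8 = 15432.75 + 2644.48 + 4294.95 + 646.62 + 178389.19 + 2163.68 = 203571.67
Index = 234899.38 / 203571.67 × 100 = 115.3890

115.39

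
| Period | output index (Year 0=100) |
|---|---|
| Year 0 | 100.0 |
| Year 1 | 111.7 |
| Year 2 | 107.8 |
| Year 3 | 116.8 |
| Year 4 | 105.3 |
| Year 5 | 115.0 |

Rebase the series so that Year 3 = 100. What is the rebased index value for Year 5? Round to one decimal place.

98.5

Rebased(Year 5) = 115.0 / 116.8 × 100 = 98.4589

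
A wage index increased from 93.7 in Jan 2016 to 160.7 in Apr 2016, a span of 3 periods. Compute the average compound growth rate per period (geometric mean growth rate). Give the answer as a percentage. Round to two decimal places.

19.70%

Growth factor = (160.7/93.7)^(1/3) = (1.715048)^(1/3) = 1.196994
Growth rate = 1.196994 − 1 = 0.196994 = 19.6994%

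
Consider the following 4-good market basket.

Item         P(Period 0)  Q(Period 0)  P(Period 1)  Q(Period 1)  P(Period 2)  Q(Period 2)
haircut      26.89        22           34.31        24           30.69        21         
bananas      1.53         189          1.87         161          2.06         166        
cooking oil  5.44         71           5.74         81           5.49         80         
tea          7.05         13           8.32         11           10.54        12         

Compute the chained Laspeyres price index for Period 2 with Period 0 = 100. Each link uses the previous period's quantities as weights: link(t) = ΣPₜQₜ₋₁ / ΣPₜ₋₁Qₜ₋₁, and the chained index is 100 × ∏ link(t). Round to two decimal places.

Link Period 0→Period 1:
ΣP(Period 1)Q(Period 0) = 34.31×22 + 1.87×189 + 5.74×71 + 8.32×13 = 754.82 + 353.43 + 407.54 + 108.16 = 1623.95
ΣP(Period 0)Q(Period 0) = 26.89×22 + 1.53×189 + 5.44×71 + 7.05×13 = 591.58 + 289.17 + 386.24 + 91.65 = 1358.64
link = 1623.95/1358.64 = 1.195276
Link Period 1→Period 2:
ΣP(Period 2)Q(Period 1) = 30.69×24 + 2.06×161 + 5.49×81 + 10.54×11 = 736.56 + 331.66 + 444.69 + 115.94 = 1628.85
ΣP(Period 1)Q(Period 1) = 34.31×24 + 1.87×161 + 5.74×81 + 8.32×11 = 823.44 + 301.07 + 464.94 + 91.52 = 1680.97
link = 1628.85/1680.97 = 0.968994
Chained index = 100 × 1.195276 × 0.968994 = 115.8216

115.82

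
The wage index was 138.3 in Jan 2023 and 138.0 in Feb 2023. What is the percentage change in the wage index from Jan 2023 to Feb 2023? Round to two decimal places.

-0.22%

Change = (138.0 − 138.3) / 138.3 × 100
       = -0.3 / 138.3 × 100 = -0.2169%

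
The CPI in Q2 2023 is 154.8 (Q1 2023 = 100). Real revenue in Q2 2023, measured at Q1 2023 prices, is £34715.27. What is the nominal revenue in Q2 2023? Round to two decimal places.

53739.24

Nominal = Real × (Index/100) = 34715.27 × (154.8/100)
        = 34715.27 × 1.548 = 53739.2380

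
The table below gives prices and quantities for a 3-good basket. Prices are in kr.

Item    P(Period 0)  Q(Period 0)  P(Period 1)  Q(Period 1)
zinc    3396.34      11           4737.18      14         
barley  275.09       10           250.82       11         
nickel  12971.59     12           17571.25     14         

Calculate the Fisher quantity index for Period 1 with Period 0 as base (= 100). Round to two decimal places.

118.64

Laspeyres component (base-period weights):
ΣP(Period 0)Q(Period 1) = 3396.34×14 + 275.09×11 + 12971.59×14 = 47548.76 + 3025.99 + 181602.26 = 232177.01
ΣP(Period 0)Q(Period 0) = 3396.34×11 + 275.09×10 + 12971.59×12 = 37359.74 + 2750.9 + 155659.08 = 195769.72
L = 232177.01 / 195769.72 × 100 = 118.5970
Paasche component (current-period weights):
ΣP(Period 1)Q(Period 1) = 4737.18×14 + 250.82×11 + 17571.25×14 = 66320.52 + 2759.02 + 245997.5 = 315077.04
ΣP(Period 1)Q(Period 0) = 4737.18×11 + 250.82×10 + 17571.25×12 = 52108.98 + 2508.2 + 210855 = 265472.18
P = 315077.04 / 265472.18 × 100 = 118.6855
Fisher = √(L × P) = √(118.5970 × 118.6855) = 118.6413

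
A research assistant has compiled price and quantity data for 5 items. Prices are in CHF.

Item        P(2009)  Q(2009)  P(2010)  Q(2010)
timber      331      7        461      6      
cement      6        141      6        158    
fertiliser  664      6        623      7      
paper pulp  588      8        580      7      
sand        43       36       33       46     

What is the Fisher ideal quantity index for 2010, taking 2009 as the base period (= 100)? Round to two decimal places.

101.08

Laspeyres component (base-period weights):
ΣP(2009)Q(2010) = 331×6 + 6×158 + 664×7 + 588×7 + 43×46 = 1986 + 948 + 4648 + 4116 + 1978 = 13676
ΣP(2009)Q(2009) = 331×7 + 6×141 + 664×6 + 588×8 + 43×36 = 2317 + 846 + 3984 + 4704 + 1548 = 13399
L = 13676 / 13399 × 100 = 102.0673
Paasche component (current-period weights):
ΣP(2010)Q(2010) = 461×6 + 6×158 + 623×7 + 580×7 + 33×46 = 2766 + 948 + 4361 + 4060 + 1518 = 13653
ΣP(2010)Q(2009) = 461×7 + 6×141 + 623×6 + 580×8 + 33×36 = 3227 + 846 + 3738 + 4640 + 1188 = 13639
P = 13653 / 13639 × 100 = 100.1026
Fisher = √(L × P) = √(102.0673 × 100.1026) = 101.0802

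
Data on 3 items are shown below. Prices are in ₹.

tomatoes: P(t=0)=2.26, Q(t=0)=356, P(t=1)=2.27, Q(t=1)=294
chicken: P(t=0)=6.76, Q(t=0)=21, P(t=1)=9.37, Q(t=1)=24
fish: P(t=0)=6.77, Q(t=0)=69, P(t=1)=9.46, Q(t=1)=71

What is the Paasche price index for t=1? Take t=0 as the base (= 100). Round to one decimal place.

119.6

Paasche price index uses current-period quantities as weights.
ΣP(t=1)·Q(t=1) = 2.27×294 + 9.37×24 + 9.46×71 = 667.38 + 224.88 + 671.66 = 1563.92
ΣP(t=0)·Q(t=1) = 2.26×294 + 6.76×24 + 6.77×71 = 664.44 + 162.24 + 480.67 = 1307.35
Index = 1563.92 / 1307.35 × 100 = 119.6252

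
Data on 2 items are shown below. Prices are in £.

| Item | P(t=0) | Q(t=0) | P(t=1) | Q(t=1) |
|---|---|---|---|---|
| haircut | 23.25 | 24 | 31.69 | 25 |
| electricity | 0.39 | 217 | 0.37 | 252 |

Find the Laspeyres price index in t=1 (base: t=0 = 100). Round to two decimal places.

130.85

Laspeyres price index uses base-period quantities as weights.
ΣP(t=1)·Q(t=0) = 31.69×24 + 0.37×217 = 760.56 + 80.29 = 840.85
ΣP(t=0)·Q(t=0) = 23.25×24 + 0.39×217 = 558 + 84.63 = 642.63
Index = 840.85 / 642.63 × 100 = 130.8451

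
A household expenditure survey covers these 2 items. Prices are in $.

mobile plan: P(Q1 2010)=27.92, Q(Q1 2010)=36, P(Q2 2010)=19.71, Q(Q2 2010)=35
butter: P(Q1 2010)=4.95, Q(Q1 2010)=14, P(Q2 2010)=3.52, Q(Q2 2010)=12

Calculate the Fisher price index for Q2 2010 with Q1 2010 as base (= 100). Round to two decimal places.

70.63

Laspeyres component (base-period weights):
ΣP(Q2 2010)Q(Q1 2010) = 19.71×36 + 3.52×14 = 709.56 + 49.28 = 758.84
ΣP(Q1 2010)Q(Q1 2010) = 27.92×36 + 4.95×14 = 1005.12 + 69.3 = 1074.42
L = 758.84 / 1074.42 × 100 = 70.6279
Paasche component (current-period weights):
ΣP(Q2 2010)Q(Q2 2010) = 19.71×35 + 3.52×12 = 689.85 + 42.24 = 732.09
ΣP(Q1 2010)Q(Q2 2010) = 27.92×35 + 4.95×12 = 977.2 + 59.4 = 1036.6
P = 732.09 / 1036.6 × 100 = 70.6242
Fisher = √(L × P) = √(70.6279 × 70.6242) = 70.6260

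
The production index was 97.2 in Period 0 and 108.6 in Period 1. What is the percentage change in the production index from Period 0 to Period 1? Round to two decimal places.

11.73%

Change = (108.6 − 97.2) / 97.2 × 100
       = 11.4 / 97.2 × 100 = 11.7284%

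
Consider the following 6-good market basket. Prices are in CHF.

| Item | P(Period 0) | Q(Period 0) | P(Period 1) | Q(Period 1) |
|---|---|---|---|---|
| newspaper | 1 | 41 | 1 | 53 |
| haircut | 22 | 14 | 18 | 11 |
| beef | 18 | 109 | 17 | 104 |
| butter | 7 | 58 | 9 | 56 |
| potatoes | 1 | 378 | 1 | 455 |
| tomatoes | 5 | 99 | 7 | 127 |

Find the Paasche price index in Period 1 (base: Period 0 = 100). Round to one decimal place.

Paasche price index uses current-period quantities as weights.
ΣP(Period 1)·Q(Period 1) = 1×53 + 18×11 + 17×104 + 9×56 + 1×455 + 7×127 = 53 + 198 + 1768 + 504 + 455 + 889 = 3867
ΣP(Period 0)·Q(Period 1) = 1×53 + 22×11 + 18×104 + 7×56 + 1×455 + 5×127 = 53 + 242 + 1872 + 392 + 455 + 635 = 3649
Index = 3867 / 3649 × 100 = 105.9742

106.0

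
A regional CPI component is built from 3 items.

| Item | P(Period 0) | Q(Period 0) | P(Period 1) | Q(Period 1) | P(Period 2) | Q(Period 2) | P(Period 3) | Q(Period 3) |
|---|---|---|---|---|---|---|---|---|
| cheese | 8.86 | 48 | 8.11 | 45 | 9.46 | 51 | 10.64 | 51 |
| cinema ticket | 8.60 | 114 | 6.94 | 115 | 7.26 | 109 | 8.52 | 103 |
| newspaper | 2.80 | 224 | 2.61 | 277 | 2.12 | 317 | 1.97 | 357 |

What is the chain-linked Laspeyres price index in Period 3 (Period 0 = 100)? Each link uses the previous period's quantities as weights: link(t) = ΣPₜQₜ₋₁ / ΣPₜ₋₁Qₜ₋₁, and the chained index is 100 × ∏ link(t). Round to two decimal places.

91.63

Link Period 0→Period 1:
ΣP(Period 1)Q(Period 0) = 8.11×48 + 6.94×114 + 2.61×224 = 389.28 + 791.16 + 584.64 = 1765.08
ΣP(Period 0)Q(Period 0) = 8.86×48 + 8.60×114 + 2.80×224 = 425.28 + 980.4 + 627.2 = 2032.88
link = 1765.08/2032.88 = 0.868266
Link Period 1→Period 2:
ΣP(Period 2)Q(Period 1) = 9.46×45 + 7.26×115 + 2.12×277 = 425.7 + 834.9 + 587.24 = 1847.84
ΣP(Period 1)Q(Period 1) = 8.11×45 + 6.94×115 + 2.61×277 = 364.95 + 798.1 + 722.97 = 1886.02
link = 1847.84/1886.02 = 0.979756
Link Period 2→Period 3:
ΣP(Period 3)Q(Period 2) = 10.64×51 + 8.52×109 + 1.97×317 = 542.64 + 928.68 + 624.49 = 2095.81
ΣP(Period 2)Q(Period 2) = 9.46×51 + 7.26×109 + 2.12×317 = 482.46 + 791.34 + 672.04 = 1945.84
link = 2095.81/1945.84 = 1.077072
Chained index = 100 × 0.868266 × 0.979756 × 1.077072 = 91.6253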